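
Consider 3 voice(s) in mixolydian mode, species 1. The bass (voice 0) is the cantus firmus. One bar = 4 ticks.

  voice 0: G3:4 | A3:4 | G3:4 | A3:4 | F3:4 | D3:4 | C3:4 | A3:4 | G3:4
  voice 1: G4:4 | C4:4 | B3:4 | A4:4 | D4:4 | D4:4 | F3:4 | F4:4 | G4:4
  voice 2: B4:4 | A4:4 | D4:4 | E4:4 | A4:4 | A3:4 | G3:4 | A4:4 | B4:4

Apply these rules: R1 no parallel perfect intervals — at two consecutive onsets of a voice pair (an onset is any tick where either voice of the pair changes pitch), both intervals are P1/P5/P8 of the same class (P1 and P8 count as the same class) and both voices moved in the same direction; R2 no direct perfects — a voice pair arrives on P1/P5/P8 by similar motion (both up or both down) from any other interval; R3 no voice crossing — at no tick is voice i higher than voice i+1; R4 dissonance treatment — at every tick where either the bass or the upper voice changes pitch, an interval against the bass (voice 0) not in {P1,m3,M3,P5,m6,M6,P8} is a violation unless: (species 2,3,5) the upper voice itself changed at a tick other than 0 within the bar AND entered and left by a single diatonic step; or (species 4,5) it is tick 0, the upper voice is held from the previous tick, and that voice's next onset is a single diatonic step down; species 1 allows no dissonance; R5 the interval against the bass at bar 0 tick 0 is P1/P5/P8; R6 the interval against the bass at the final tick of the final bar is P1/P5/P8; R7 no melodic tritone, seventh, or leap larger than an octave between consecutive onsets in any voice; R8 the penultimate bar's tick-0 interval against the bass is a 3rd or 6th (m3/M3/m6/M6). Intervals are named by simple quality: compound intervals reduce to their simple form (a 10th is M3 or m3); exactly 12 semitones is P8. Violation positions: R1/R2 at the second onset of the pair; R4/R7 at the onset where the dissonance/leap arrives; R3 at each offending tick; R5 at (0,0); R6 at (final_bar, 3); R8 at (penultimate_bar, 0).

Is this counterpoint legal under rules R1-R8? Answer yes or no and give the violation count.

bar 0: v0=G3 v1=G4 v2=B4 (M3)
bar 1: v0=A3 v1=C4 v2=A4 (P8)
bar 2: v0=G3 v1=B3 v2=D4 (P5)
bar 3: v0=A3 v1=A4 v2=E4 (P5)
bar 4: v0=F3 v1=D4 v2=A4 (M3)
bar 5: v0=D3 v1=D4 v2=A3 (P5)
bar 6: v0=C3 v1=F3 v2=G3 (P5)
bar 7: v0=A3 v1=F4 v2=A4 (P8)
bar 8: v0=G3 v1=G4 v2=B4 (M3)
  R5 @ bar0.0: opens on M3
  R2 @ bar2.0: A3/A4 P8 -> G3/D4 P5 similar
  R1 @ bar3.0: G3/D4 P5 -> A3/E4 P5 similar
  R2 @ bar3.0: G3/B3 M3 -> A3/A4 P8 similar
  R3 @ bar3.0: A4 above E4
  R7 @ bar3.0: B3->A4 leap 10st
  R3 @ bar3.1: A4 above E4
  R3 @ bar3.2: A4 above E4
  R3 @ bar3.3: A4 above E4
  R2 @ bar5.0: F3/A4 M3 -> D3/A3 P5 similar
  R3 @ bar5.0: D4 above A3
  R3 @ bar5.1: D4 above A3
  R3 @ bar5.2: D4 above A3
  R3 @ bar5.3: D4 above A3
  R1 @ bar6.0: D3/A3 P5 -> C3/G3 P5 similar
  R4 @ bar6.0: C3/F3 P4 untreated
  R2 @ bar7.0: C3/G3 P5 -> A3/A4 P8 similar
  R7 @ bar7.0: G3->A4 leap 14st
  R8 @ bar7.0: penult P8 not 3rd/6th
  R6 @ bar8.3: closes on M3

No (20 violations)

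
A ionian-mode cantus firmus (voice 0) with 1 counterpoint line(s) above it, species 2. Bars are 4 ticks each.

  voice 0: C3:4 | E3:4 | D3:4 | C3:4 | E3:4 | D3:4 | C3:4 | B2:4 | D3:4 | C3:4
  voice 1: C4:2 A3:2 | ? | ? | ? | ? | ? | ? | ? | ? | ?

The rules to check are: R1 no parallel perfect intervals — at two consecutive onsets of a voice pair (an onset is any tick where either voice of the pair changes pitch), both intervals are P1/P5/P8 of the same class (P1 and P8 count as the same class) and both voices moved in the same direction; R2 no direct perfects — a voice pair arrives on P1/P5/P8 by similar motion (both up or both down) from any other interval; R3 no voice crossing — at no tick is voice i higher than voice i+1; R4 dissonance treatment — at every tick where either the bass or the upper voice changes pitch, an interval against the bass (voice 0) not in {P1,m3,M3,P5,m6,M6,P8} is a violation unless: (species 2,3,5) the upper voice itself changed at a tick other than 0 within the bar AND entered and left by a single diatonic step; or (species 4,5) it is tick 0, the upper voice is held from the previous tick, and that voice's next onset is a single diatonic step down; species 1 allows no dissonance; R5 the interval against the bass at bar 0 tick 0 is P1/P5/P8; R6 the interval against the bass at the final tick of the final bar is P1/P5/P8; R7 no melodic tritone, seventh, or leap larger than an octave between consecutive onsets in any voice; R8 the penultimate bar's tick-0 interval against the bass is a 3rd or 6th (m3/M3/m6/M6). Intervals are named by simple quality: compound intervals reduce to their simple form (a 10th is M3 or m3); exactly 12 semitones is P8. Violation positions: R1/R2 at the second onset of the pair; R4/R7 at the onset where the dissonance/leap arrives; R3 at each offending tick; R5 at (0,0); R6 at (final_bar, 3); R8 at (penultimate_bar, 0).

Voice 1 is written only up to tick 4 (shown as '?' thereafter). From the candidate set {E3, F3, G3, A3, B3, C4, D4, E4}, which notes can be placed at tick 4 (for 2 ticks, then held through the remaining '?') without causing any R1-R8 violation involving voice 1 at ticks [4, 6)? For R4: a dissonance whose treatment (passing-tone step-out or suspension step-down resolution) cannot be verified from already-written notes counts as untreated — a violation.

E3: legal
F3: violates R4
G3: legal
A3: violates R4
B3: violates R2
C4: legal
D4: violates R4
E4: violates R2

{C4, E3, G3}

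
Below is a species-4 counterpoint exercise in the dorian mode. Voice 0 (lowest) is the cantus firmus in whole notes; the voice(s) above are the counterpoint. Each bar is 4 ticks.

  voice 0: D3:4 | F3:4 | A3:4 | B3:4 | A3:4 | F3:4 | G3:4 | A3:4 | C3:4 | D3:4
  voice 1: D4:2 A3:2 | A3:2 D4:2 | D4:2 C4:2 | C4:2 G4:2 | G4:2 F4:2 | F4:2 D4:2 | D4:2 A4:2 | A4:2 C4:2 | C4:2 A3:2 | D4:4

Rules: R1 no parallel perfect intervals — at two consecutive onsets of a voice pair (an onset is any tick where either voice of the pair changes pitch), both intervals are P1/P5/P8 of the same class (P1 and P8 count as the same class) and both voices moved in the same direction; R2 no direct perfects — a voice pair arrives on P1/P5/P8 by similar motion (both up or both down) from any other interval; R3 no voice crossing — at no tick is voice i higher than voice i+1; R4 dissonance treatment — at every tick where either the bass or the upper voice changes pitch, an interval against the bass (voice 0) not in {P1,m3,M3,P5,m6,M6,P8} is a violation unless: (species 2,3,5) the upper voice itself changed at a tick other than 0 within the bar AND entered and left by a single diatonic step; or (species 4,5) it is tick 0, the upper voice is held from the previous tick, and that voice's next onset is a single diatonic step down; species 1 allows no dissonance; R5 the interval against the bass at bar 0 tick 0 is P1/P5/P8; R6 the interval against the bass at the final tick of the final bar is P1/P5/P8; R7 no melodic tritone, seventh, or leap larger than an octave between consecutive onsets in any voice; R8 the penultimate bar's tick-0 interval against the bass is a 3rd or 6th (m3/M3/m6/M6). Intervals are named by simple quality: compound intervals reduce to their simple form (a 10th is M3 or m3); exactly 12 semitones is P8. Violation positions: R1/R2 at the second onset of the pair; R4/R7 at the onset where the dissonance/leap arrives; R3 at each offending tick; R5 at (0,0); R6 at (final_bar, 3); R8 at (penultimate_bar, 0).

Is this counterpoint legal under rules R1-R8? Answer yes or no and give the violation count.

bar 0: v0=D3 v1=D4 (P8)
bar 1: v0=F3 v1=A3 (M3)
bar 2: v0=A3 v1=D4 (P4)
bar 3: v0=B3 v1=C4 (m2)
bar 4: v0=A3 v1=G4 (m7)
bar 5: v0=F3 v1=F4 (P8)
bar 6: v0=G3 v1=D4 (P5)
bar 7: v0=A3 v1=A4 (P8)
bar 8: v0=C3 v1=C4 (P8)
bar 9: v0=D3 v1=D4 (P8)
  R4 @ bar3.0: B3/C4 m2 untreated
  R4 @ bar6.2: G3/A4 M2 untreated
  R8 @ bar8.0: penult P8 not 3rd/6th
  R2 @ bar9.0: C3/A3 M6 -> D3/D4 P8 similar

No (4 violations)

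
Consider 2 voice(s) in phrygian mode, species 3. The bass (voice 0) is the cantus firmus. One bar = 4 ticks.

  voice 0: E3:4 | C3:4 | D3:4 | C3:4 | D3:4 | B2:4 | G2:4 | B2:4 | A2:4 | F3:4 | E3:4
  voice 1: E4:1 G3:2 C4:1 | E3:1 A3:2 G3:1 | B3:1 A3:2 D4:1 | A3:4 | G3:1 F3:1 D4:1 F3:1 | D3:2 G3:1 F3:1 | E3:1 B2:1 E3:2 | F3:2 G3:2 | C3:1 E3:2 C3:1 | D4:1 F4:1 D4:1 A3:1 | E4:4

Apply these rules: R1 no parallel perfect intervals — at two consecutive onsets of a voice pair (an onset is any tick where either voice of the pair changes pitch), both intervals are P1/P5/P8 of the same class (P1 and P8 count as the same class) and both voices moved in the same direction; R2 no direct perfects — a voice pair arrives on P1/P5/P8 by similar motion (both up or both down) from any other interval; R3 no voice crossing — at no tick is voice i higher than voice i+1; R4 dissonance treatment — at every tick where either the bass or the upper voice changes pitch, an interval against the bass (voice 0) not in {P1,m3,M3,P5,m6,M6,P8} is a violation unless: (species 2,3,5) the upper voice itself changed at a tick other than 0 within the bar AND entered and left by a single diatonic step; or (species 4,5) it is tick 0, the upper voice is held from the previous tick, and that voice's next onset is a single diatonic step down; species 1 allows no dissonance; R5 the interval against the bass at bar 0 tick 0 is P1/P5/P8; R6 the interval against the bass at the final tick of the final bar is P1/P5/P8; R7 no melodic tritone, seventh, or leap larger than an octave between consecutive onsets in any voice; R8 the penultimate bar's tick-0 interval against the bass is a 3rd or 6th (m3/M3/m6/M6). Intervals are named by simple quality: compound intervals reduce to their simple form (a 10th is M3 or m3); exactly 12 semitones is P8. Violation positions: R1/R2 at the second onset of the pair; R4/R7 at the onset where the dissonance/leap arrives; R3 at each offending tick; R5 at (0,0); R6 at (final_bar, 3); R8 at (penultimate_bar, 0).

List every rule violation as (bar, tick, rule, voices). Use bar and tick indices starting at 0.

(4, 0, R4, (0, 1))
(7, 0, R4, (0, 1))
(9, 0, R7, (1,))

bar 0: v0=E3 v1=E4 downbeat P8
bar 1: v0=C3 v1=E3 downbeat M3
bar 2: v0=D3 v1=B3 downbeat M6
bar 3: v0=C3 v1=A3 downbeat M6
bar 4: v0=D3 v1=G3 downbeat P4
bar 5: v0=B2 v1=D3 downbeat m3
bar 6: v0=G2 v1=E3 downbeat M6
bar 7: v0=B2 v1=F3 downbeat TT
bar 8: v0=A2 v1=C3 downbeat m3
bar 9: v0=F3 v1=D4 downbeat M6
bar 10: v0=E3 v1=E4 downbeat P8
  -> R4 @ bar 4 tick 0 v(0, 1): D3/G3 P4 untreated
  -> R4 @ bar 7 tick 0 v(0, 1): B2/F3 TT untreated
  -> R7 @ bar 9 tick 0 v(1,): C3->D4 leap 14st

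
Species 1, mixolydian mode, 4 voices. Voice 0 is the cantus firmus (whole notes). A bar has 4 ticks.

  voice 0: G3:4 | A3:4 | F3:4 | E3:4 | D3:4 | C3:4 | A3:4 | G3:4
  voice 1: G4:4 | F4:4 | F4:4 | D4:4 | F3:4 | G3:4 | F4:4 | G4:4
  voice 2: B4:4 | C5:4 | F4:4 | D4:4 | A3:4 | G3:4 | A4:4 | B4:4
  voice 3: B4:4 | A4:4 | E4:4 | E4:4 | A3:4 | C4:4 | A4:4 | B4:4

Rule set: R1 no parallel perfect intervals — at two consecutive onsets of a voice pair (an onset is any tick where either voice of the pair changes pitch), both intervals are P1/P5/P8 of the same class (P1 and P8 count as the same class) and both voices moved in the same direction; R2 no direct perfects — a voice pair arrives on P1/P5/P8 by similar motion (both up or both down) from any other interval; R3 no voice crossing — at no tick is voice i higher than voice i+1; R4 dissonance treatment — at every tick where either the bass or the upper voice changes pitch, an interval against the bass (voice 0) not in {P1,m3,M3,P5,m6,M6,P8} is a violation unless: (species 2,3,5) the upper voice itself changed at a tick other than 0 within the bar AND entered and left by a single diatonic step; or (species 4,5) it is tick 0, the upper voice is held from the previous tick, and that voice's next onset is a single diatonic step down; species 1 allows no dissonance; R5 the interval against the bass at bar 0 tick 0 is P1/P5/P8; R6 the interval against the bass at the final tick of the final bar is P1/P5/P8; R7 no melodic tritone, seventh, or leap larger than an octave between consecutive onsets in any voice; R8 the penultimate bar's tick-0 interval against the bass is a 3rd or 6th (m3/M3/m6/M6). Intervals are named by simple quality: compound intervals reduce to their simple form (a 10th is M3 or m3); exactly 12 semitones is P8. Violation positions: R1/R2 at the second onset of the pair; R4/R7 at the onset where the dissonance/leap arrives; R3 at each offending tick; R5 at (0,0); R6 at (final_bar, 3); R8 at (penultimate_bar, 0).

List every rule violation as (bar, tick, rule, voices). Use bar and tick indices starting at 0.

(0, 0, R5, (0, 2))
(0, 0, R5, (0, 3))
(1, 0, R3, (2, 3))
(1, 1, R3, (2, 3))
(1, 2, R3, (2, 3))
(1, 3, R3, (2, 3))
(2, 0, R2, (0, 2))
(2, 0, R3, (2, 3))
(2, 0, R4, (0, 3))
(2, 1, R3, (2, 3))
(2, 2, R3, (2, 3))
(2, 3, R3, (2, 3))
(3, 0, R1, (1, 2))
(3, 0, R4, (0, 1))
(3, 0, R4, (0, 2))
(4, 0, R2, (0, 2))
(4, 0, R2, (0, 3))
(4, 0, R2, (2, 3))
(5, 0, R1, (0, 2))
(6, 0, R1, (0, 3))
(6, 0, R2, (0, 2))
(6, 0, R2, (2, 3))
(6, 0, R7, (1,))
(6, 0, R7, (2,))
(6, 0, R8, (0, 2))
(6, 0, R8, (0, 3))
(7, 0, R1, (2, 3))
(7, 3, R6, (0, 2))
(7, 3, R6, (0, 3))

bar 0: v0=G3 v1=G4 v2=B4 v3=B4 downbeat M3
bar 1: v0=A3 v1=F4 v2=C5 v3=A4 downbeat P8
bar 2: v0=F3 v1=F4 v2=F4 v3=E4 downbeat M7
bar 3: v0=E3 v1=D4 v2=D4 v3=E4 downbeat P8
bar 4: v0=D3 v1=F3 v2=A3 v3=A3 downbeat P5
bar 5: v0=C3 v1=G3 v2=G3 v3=C4 downbeat P8
bar 6: v0=A3 v1=F4 v2=A4 v3=A4 downbeat P8
bar 7: v0=G3 v1=G4 v2=B4 v3=B4 downbeat M3
  -> R5 @ bar 0 tick 0 v(0, 2): opens on M3
  -> R5 @ bar 0 tick 0 v(0, 3): opens on M3
  -> R3 @ bar 1 tick 0 v(2, 3): C5 above A4
  -> R3 @ bar 1 tick 1 v(2, 3): C5 above A4
  -> R3 @ bar 1 tick 2 v(2, 3): C5 above A4
  -> R3 @ bar 1 tick 3 v(2, 3): C5 above A4
  -> R2 @ bar 2 tick 0 v(0, 2): A3/C5 m3 -> F3/F4 P8 similar
  -> R3 @ bar 2 tick 0 v(2, 3): F4 above E4
  -> R4 @ bar 2 tick 0 v(0, 3): F3/E4 M7 untreated
  -> R3 @ bar 2 tick 1 v(2, 3): F4 above E4
  -> R3 @ bar 2 tick 2 v(2, 3): F4 above E4
  -> R3 @ bar 2 tick 3 v(2, 3): F4 above E4
  -> R1 @ bar 3 tick 0 v(1, 2): F4/F4 P1 -> D4/D4 P1 similar
  -> R4 @ bar 3 tick 0 v(0, 1): E3/D4 m7 untreated
  -> R4 @ bar 3 tick 0 v(0, 2): E3/D4 m7 untreated
  -> R2 @ bar 4 tick 0 v(0, 2): E3/D4 m7 -> D3/A3 P5 similar
  -> R2 @ bar 4 tick 0 v(0, 3): E3/E4 P8 -> D3/A3 P5 similar
  -> R2 @ bar 4 tick 0 v(2, 3): D4/E4 M2 -> A3/A3 P1 similar
  -> R1 @ bar 5 tick 0 v(0, 2): D3/A3 P5 -> C3/G3 P5 similar
  -> R1 @ bar 6 tick 0 v(0, 3): C3/C4 P8 -> A3/A4 P8 similar
  -> R2 @ bar 6 tick 0 v(0, 2): C3/G3 P5 -> A3/A4 P8 similar
  -> R2 @ bar 6 tick 0 v(2, 3): G3/C4 P4 -> A4/A4 P1 similar
  -> R7 @ bar 6 tick 0 v(1,): G3->F4 leap 10st
  -> R7 @ bar 6 tick 0 v(2,): G3->A4 leap 14st
  -> R8 @ bar 6 tick 0 v(0, 2): penult P8 not 3rd/6th
  -> R8 @ bar 6 tick 0 v(0, 3): penult P8 not 3rd/6th
  -> R1 @ bar 7 tick 0 v(2, 3): A4/A4 P1 -> B4/B4 P1 similar
  -> R6 @ bar 7 tick 3 v(0, 2): closes on M3
  -> R6 @ bar 7 tick 3 v(0, 3): closes on M3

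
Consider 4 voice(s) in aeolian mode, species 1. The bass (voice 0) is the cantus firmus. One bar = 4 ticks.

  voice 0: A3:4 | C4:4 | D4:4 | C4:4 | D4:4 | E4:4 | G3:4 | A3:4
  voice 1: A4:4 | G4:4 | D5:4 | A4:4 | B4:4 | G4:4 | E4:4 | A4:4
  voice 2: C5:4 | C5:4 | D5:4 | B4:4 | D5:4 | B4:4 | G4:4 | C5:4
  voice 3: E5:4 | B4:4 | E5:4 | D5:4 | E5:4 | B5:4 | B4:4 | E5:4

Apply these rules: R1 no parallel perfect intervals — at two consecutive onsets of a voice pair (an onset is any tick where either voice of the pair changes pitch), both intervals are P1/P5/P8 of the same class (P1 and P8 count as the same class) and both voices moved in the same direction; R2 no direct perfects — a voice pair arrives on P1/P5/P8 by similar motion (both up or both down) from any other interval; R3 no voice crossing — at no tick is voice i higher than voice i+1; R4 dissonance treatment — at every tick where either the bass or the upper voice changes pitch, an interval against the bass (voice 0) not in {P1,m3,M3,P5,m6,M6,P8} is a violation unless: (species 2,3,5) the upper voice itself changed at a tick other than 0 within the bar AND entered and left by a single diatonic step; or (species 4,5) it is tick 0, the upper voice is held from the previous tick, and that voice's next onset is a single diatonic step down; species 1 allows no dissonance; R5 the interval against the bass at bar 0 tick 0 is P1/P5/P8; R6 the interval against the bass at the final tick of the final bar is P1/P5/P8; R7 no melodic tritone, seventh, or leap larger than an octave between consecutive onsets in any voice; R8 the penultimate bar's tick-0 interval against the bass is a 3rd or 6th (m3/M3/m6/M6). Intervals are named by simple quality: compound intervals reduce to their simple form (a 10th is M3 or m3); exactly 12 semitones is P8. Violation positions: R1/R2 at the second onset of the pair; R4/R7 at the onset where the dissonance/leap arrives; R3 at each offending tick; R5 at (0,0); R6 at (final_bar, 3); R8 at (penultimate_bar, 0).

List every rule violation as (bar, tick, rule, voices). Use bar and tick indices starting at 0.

bar 0: v0=A3 v1=A4 v2=C5 v3=E5 downbeat P5
bar 1: v0=C4 v1=G4 v2=C5 v3=B4 downbeat M7
bar 2: v0=D4 v1=D5 v2=D5 v3=E5 downbeat M2
bar 3: v0=C4 v1=A4 v2=B4 v3=D5 downbeat M2
bar 4: v0=D4 v1=B4 v2=D5 v3=E5 downbeat M2
bar 5: v0=E4 v1=G4 v2=B4 v3=B5 downbeat P5
bar 6: v0=G3 v1=E4 v2=G4 v3=B4 downbeat M3
bar 7: v0=A3 v1=A4 v2=C5 v3=E5 downbeat P5
  -> R5 @ bar 0 tick 0 v(0, 2): opens on m3
  -> R3 @ bar 1 tick 0 v(2, 3): C5 above B4
  -> R4 @ bar 1 tick 0 v(0, 3): C4/B4 M7 untreated
  -> R3 @ bar 1 tick 1 v(2, 3): C5 above B4
  -> R3 @ bar 1 tick 2 v(2, 3): C5 above B4
  -> R3 @ bar 1 tick 3 v(2, 3): C5 above B4
  -> R1 @ bar 2 tick 0 v(0, 2): C4/C5 P8 -> D4/D5 P8 similar
  -> R2 @ bar 2 tick 0 v(0, 1): C4/G4 P5 -> D4/D5 P8 similar
  -> R2 @ bar 2 tick 0 v(1, 2): G4/C5 P4 -> D5/D5 P1 similar
  -> R4 @ bar 2 tick 0 v(0, 3): D4/E5 M2 untreated
  -> R4 @ bar 3 tick 0 v(0, 2): C4/B4 M7 untreated
  -> R4 @ bar 3 tick 0 v(0, 3): C4/D5 M2 untreated
  -> R2 @ bar 4 tick 0 v(0, 2): C4/B4 M7 -> D4/D5 P8 similar
  -> R4 @ bar 4 tick 0 v(0, 3): D4/E5 M2 untreated
  -> R2 @ bar 5 tick 0 v(0, 3): D4/E5 M2 -> E4/B5 P5 similar
  -> R2 @ bar 6 tick 0 v(0, 2): E4/B4 P5 -> G3/G4 P8 similar
  -> R2 @ bar 6 tick 0 v(1, 3): G4/B5 M3 -> E4/B4 P5 similar
  -> R8 @ bar 6 tick 0 v(0, 2): penult P8 not 3rd/6th
  -> R1 @ bar 7 tick 0 v(1, 3): E4/B4 P5 -> A4/E5 P5 similar
  -> R2 @ bar 7 tick 0 v(0, 1): G3/E4 M6 -> A3/A4 P8 similar
  -> R2 @ bar 7 tick 0 v(0, 3): G3/B4 M3 -> A3/E5 P5 similar
  -> R6 @ bar 7 tick 3 v(0, 2): closes on m3

(0, 0, R5, (0, 2))
(1, 0, R3, (2, 3))
(1, 0, R4, (0, 3))
(1, 1, R3, (2, 3))
(1, 2, R3, (2, 3))
(1, 3, R3, (2, 3))
(2, 0, R1, (0, 2))
(2, 0, R2, (0, 1))
(2, 0, R2, (1, 2))
(2, 0, R4, (0, 3))
(3, 0, R4, (0, 2))
(3, 0, R4, (0, 3))
(4, 0, R2, (0, 2))
(4, 0, R4, (0, 3))
(5, 0, R2, (0, 3))
(6, 0, R2, (0, 2))
(6, 0, R2, (1, 3))
(6, 0, R8, (0, 2))
(7, 0, R1, (1, 3))
(7, 0, R2, (0, 1))
(7, 0, R2, (0, 3))
(7, 3, R6, (0, 2))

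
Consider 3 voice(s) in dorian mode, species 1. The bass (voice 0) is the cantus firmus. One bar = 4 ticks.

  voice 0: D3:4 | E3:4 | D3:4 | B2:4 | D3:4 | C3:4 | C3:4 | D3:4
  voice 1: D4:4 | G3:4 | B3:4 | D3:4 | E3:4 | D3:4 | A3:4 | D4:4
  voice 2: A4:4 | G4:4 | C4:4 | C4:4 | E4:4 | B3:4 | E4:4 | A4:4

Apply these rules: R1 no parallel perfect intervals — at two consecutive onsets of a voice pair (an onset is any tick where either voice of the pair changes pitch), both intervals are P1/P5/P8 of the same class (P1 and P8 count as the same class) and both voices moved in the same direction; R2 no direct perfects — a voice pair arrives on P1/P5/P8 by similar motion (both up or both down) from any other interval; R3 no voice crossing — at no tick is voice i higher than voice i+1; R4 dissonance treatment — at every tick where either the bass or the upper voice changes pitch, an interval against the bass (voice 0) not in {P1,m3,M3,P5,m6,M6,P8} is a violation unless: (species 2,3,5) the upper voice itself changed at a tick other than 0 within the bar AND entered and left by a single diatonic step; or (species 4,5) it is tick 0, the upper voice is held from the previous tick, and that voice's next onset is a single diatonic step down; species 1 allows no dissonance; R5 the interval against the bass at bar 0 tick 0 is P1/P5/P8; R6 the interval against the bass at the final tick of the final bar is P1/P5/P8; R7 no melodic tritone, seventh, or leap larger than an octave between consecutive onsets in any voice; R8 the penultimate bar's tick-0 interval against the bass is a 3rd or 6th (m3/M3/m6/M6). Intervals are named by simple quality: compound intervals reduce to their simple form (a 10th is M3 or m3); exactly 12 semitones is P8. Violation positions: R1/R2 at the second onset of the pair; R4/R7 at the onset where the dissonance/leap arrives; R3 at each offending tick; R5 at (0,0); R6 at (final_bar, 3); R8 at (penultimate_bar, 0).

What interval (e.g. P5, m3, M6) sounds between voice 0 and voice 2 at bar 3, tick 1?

voice 0=B2 voice 2=C4 -> m2

m2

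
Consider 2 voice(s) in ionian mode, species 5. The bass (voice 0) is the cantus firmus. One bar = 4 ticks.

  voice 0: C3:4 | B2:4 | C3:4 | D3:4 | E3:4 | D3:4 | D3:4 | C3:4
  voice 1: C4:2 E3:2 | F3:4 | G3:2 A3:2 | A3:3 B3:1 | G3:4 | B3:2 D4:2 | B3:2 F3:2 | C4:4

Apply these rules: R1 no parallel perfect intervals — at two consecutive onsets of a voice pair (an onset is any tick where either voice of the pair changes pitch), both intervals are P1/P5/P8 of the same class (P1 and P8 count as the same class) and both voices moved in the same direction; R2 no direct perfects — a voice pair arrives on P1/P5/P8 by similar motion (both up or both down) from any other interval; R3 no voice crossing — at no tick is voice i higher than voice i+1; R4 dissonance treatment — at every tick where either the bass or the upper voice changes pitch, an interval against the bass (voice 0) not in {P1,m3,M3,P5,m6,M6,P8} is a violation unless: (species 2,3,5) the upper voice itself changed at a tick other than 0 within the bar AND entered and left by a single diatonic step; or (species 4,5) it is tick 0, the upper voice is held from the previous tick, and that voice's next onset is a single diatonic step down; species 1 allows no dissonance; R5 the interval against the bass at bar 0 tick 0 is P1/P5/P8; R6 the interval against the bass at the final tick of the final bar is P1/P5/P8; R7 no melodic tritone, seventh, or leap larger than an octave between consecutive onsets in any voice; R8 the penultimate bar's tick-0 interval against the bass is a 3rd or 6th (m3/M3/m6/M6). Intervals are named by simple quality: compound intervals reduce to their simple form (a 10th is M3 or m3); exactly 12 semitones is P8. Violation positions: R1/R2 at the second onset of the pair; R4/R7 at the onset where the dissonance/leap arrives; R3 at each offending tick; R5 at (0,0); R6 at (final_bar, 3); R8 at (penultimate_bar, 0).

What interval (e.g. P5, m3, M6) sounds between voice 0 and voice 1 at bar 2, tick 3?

M6

voice 0=C3 voice 1=A3 -> M6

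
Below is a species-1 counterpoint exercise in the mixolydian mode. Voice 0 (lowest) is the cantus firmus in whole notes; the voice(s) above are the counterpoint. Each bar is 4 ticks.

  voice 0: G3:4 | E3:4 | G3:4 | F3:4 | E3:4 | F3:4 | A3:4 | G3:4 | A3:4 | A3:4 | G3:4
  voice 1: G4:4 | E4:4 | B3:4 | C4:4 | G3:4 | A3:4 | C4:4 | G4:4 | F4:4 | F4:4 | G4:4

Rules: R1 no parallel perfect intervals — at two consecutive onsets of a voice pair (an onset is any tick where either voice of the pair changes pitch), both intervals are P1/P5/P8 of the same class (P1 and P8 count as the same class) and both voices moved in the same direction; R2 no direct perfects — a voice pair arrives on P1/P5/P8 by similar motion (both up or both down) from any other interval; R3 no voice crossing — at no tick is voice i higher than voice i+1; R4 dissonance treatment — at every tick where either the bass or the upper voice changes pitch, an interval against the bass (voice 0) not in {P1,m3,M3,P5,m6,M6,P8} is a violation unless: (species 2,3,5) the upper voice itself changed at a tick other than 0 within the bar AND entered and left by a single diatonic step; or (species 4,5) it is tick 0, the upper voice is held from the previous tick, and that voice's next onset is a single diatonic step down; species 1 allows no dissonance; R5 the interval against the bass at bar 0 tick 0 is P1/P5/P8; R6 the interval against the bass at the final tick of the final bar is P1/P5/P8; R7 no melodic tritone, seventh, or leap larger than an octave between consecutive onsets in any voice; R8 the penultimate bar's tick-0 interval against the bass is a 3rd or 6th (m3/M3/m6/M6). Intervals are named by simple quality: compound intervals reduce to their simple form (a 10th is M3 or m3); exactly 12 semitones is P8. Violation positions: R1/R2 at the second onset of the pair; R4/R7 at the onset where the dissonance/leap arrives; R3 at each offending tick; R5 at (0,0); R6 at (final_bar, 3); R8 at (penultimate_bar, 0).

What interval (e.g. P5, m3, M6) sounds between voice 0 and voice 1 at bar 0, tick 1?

P8

voice 0=G3 voice 1=G4 -> P8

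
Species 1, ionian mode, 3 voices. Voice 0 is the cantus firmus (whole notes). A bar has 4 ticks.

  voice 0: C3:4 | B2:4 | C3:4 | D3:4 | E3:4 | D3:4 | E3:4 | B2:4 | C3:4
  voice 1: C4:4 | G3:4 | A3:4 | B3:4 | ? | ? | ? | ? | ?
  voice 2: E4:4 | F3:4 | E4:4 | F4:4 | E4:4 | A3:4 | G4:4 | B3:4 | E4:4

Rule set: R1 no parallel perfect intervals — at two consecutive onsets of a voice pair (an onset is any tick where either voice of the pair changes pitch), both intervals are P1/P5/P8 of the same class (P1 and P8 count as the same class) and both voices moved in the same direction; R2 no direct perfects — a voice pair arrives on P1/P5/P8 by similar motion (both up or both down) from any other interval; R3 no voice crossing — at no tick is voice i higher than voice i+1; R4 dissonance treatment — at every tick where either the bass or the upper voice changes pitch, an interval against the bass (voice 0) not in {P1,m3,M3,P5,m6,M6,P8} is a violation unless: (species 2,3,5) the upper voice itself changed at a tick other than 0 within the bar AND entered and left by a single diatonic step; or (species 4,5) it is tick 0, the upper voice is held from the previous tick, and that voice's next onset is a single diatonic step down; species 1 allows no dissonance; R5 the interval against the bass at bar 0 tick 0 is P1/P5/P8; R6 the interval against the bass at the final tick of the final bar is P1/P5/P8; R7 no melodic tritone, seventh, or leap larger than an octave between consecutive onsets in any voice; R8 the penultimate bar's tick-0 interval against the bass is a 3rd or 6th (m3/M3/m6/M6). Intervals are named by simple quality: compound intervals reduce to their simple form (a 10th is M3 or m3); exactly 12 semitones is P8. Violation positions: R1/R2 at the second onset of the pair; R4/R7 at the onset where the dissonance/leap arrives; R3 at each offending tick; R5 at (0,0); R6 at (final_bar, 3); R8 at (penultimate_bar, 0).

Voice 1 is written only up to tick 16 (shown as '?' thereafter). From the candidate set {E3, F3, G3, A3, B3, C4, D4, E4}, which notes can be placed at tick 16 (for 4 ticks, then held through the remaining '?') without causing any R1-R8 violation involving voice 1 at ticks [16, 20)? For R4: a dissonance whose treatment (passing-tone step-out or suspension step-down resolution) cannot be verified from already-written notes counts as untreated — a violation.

{B3, C4, G3}

E3: violates R2
F3: violates R4,R7
G3: legal
A3: violates R2,R4
B3: legal
C4: legal
D4: violates R4
E4: violates R2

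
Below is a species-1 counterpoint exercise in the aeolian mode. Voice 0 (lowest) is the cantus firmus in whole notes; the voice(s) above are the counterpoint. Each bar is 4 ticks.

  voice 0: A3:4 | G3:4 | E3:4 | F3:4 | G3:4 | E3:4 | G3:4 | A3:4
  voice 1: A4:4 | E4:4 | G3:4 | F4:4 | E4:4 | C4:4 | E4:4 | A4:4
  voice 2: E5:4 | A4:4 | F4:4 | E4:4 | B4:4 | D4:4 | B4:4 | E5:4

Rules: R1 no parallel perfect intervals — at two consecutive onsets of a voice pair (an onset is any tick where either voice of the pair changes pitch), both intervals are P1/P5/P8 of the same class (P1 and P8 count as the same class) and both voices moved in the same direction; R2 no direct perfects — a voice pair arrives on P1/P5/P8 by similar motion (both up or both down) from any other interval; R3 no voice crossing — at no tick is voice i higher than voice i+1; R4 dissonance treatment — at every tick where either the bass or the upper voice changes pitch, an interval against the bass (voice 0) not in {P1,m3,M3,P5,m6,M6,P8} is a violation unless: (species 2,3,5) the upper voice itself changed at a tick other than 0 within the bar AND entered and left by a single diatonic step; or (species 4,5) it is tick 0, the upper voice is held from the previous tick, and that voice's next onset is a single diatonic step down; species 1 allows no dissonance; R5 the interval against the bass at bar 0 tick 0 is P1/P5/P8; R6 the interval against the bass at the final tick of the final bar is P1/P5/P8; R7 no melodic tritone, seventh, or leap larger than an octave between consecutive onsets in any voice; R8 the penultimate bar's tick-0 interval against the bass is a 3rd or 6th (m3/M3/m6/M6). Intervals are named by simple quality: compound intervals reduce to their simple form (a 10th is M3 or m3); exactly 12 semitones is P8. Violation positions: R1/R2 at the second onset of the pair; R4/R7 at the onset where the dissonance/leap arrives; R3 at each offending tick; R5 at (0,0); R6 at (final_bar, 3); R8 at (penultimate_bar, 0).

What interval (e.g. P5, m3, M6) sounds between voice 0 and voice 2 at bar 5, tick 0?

voice 0=E3 voice 2=D4 -> m7

m7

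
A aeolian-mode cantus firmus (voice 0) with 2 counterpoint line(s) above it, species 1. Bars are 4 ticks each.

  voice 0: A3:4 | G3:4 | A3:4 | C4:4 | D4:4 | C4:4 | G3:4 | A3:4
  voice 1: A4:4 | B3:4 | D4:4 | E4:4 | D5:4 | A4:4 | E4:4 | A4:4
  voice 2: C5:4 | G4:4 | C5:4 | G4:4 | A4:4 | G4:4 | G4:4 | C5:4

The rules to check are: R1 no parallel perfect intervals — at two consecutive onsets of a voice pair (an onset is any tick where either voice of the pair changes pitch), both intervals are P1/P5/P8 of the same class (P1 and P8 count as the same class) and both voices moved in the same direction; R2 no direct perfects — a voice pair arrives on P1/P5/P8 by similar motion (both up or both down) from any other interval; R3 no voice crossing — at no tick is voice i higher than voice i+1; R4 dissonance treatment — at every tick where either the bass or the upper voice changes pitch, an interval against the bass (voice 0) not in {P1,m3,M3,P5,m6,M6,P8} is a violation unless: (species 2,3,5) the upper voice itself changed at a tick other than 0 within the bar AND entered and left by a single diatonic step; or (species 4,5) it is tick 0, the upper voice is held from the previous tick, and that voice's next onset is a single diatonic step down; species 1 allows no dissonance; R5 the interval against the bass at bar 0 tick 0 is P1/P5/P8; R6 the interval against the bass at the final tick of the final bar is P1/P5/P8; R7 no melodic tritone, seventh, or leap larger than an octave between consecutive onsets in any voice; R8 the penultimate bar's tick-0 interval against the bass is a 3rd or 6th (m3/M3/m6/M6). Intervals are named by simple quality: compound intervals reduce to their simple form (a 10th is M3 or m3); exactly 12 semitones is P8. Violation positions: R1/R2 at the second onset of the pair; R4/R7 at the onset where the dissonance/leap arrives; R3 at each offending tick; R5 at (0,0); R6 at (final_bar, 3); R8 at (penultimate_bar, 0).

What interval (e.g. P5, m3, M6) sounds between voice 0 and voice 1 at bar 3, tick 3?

voice 0=C4 voice 1=E4 -> M3

M3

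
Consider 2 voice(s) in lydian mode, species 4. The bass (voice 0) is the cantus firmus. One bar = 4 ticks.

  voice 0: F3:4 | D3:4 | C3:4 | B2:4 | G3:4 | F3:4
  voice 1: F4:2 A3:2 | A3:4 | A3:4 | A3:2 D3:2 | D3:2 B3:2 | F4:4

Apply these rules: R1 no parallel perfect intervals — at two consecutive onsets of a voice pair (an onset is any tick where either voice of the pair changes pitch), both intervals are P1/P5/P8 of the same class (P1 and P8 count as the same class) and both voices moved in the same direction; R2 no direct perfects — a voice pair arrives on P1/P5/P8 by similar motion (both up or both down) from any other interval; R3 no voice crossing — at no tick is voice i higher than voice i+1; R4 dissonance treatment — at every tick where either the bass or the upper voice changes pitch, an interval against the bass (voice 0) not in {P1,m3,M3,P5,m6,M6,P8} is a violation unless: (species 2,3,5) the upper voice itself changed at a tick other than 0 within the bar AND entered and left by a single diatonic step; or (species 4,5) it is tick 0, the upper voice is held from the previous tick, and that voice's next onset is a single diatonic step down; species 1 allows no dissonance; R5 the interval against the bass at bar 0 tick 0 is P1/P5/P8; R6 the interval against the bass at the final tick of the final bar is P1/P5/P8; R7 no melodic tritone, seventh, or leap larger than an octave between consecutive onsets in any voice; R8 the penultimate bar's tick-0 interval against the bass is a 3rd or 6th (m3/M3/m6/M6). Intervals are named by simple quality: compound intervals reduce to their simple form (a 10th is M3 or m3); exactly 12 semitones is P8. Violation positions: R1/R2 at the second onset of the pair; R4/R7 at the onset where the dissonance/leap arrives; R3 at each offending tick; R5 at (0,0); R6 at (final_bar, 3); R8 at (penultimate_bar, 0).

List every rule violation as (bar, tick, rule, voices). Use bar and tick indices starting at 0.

(3, 0, R4, (0, 1))
(4, 0, R3, (0, 1))
(4, 0, R4, (0, 1))
(4, 0, R8, (0, 1))
(4, 1, R3, (0, 1))
(5, 0, R7, (1,))

bar 0: v0=F3 v1=F4 downbeat P8
bar 1: v0=D3 v1=A3 downbeat P5
bar 2: v0=C3 v1=A3 downbeat M6
bar 3: v0=B2 v1=A3 downbeat m7
bar 4: v0=G3 v1=D3 downbeat P4
bar 5: v0=F3 v1=F4 downbeat P8
  -> R4 @ bar 3 tick 0 v(0, 1): B2/A3 m7 untreated
  -> R3 @ bar 4 tick 0 v(0, 1): G3 above D3
  -> R4 @ bar 4 tick 0 v(0, 1): G3/D3 P4 untreated
  -> R8 @ bar 4 tick 0 v(0, 1): penult P4 not 3rd/6th
  -> R3 @ bar 4 tick 1 v(0, 1): G3 above D3
  -> R7 @ bar 5 tick 0 v(1,): B3->F4 leap 6st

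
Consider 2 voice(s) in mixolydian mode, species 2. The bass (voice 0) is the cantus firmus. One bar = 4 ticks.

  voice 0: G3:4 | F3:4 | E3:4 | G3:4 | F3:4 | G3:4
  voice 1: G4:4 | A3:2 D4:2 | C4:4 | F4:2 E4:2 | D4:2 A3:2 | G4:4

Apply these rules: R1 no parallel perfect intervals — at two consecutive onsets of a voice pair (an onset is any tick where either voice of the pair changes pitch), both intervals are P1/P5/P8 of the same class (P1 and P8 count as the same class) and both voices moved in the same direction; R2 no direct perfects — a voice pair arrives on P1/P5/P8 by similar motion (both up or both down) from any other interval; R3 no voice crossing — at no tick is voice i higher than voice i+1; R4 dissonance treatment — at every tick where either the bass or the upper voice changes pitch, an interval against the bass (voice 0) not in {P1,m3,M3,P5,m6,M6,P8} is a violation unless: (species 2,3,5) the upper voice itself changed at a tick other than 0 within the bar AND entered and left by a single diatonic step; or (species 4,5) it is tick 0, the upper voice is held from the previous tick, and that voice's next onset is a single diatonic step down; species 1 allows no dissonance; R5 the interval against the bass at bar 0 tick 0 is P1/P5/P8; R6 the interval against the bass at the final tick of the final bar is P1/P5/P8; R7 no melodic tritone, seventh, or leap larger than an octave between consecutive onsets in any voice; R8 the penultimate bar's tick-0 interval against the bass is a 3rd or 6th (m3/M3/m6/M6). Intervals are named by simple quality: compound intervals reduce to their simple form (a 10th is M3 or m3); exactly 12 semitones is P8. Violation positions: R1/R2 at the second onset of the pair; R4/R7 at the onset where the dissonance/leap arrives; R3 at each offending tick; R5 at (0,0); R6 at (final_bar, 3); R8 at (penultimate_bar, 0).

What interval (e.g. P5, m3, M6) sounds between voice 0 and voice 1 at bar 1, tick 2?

M6

voice 0=F3 voice 1=D4 -> M6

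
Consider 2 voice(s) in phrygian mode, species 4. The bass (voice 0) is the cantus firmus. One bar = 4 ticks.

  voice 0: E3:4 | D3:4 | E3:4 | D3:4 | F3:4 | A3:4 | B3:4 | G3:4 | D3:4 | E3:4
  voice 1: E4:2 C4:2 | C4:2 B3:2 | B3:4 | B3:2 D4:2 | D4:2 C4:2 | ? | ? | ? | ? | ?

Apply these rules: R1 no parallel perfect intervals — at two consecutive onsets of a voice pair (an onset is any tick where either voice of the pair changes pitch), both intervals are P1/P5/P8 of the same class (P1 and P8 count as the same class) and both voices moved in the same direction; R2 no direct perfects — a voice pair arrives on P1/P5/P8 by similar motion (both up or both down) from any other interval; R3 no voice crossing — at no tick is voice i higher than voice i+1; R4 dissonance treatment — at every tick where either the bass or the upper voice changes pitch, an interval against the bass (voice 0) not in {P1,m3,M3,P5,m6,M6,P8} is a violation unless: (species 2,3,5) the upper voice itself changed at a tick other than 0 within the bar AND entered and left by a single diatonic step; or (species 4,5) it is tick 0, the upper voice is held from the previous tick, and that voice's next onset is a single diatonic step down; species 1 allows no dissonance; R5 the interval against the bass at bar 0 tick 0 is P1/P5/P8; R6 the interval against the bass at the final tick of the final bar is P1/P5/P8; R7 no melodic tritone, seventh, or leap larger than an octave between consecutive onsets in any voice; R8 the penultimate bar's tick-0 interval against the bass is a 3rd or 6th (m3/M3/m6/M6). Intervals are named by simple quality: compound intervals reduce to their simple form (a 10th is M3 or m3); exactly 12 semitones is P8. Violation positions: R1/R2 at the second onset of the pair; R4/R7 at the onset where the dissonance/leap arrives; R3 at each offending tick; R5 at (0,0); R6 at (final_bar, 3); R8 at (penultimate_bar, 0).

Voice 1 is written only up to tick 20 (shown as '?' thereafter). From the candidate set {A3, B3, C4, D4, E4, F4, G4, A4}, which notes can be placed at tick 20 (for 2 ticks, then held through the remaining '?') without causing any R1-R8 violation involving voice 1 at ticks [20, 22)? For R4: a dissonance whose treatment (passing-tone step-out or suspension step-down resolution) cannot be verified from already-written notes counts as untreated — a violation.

{A3, C4, F4}

A3: legal
B3: violates R4
C4: legal
D4: violates R4
E4: violates R1
F4: legal
G4: violates R4
A4: violates R2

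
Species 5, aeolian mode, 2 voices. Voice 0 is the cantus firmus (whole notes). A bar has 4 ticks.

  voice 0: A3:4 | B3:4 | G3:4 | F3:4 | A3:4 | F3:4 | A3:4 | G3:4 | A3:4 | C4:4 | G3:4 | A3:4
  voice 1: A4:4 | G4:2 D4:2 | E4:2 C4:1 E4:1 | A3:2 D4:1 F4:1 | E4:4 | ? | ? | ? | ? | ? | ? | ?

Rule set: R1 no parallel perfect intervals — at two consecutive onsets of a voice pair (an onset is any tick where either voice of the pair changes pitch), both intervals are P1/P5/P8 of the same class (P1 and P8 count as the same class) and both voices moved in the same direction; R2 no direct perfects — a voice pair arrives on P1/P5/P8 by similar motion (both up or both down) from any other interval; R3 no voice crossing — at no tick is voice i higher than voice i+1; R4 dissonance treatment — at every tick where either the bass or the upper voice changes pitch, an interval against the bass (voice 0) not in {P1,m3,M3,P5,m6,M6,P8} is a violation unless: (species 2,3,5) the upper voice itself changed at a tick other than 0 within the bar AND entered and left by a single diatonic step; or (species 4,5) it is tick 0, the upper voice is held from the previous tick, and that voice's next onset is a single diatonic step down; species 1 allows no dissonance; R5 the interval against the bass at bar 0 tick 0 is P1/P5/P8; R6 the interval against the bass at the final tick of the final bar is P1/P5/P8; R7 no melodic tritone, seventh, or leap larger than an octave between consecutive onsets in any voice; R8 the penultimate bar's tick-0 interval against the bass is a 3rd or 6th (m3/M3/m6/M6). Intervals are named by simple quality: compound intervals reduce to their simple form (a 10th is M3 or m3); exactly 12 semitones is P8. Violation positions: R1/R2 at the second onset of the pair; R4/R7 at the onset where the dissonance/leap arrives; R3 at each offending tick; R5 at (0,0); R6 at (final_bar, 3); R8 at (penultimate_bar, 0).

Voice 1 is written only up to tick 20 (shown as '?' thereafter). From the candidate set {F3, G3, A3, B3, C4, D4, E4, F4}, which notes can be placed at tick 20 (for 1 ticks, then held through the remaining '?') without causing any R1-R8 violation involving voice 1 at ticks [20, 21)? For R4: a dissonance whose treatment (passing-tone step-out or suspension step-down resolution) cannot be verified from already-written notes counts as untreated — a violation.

{A3, D4, F4}

F3: violates R2,R7
G3: violates R4
A3: legal
B3: violates R4
C4: violates R1
D4: legal
E4: violates R4
F4: legal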